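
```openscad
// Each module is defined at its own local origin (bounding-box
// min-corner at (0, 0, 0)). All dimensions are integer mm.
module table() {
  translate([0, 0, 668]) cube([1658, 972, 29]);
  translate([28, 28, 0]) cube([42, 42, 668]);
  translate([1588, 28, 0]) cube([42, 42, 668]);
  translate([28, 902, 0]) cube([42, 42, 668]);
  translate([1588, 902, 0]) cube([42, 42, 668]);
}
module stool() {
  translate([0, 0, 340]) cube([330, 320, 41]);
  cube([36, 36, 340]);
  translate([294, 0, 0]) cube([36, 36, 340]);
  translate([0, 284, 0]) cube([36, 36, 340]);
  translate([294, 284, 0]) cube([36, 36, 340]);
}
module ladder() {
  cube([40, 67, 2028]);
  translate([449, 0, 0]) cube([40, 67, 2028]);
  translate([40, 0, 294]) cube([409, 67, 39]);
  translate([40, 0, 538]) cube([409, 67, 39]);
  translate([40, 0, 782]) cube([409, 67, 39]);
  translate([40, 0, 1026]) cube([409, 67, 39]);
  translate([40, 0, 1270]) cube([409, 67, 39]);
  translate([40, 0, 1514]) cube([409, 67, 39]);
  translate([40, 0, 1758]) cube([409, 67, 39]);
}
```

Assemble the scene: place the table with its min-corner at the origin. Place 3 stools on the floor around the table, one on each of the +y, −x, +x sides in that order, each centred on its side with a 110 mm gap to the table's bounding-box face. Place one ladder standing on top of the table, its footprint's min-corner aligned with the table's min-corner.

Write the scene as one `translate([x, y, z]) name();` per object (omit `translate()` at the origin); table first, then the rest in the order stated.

table();
translate([664, 1082, 0]) stool();
translate([-440, 326, 0]) stool();
translate([1768, 326, 0]) stool();
translate([0, 0, 697]) ladder();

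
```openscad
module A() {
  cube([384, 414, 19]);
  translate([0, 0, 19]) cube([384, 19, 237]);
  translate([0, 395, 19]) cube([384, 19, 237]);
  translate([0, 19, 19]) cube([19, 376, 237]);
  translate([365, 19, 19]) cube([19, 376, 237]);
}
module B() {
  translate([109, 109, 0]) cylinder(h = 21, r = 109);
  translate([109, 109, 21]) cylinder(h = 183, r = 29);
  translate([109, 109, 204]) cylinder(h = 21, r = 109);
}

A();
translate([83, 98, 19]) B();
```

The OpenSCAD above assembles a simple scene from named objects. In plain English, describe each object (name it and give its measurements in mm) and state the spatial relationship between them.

A is an open-topped rectangular box: outside dimensions 384×414×256 mm, with a uniform wall and base thickness of 19 mm. The base is a full 384×414 slab on the floor; four walls sit on top of the base. The front and back walls (the −y and +y sides) span the full width; the two side walls fit between them.

B is a spool: two coaxial disc flanges of radius 109 mm and thickness 21 mm, joined by a core cylinder of radius 29 mm and height 183 mm. The lower flange rests on z = 0 and the three cylinders share a vertical axis.

The spool sits inside the open box, centred.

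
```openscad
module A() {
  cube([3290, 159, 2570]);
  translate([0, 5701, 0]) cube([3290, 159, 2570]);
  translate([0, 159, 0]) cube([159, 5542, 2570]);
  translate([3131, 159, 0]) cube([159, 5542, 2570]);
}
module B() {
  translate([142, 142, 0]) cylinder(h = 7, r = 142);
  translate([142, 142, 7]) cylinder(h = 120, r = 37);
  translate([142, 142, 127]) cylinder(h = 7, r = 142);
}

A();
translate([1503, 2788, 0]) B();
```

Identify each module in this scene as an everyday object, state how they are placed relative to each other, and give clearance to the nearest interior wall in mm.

A is a house frame. B is a spool. The spool sits inside the house frame, centred. The clearance to the nearest interior wall is 1344 mm.

Clearances: x = 1344, y = 2629; minimum 1344 mm.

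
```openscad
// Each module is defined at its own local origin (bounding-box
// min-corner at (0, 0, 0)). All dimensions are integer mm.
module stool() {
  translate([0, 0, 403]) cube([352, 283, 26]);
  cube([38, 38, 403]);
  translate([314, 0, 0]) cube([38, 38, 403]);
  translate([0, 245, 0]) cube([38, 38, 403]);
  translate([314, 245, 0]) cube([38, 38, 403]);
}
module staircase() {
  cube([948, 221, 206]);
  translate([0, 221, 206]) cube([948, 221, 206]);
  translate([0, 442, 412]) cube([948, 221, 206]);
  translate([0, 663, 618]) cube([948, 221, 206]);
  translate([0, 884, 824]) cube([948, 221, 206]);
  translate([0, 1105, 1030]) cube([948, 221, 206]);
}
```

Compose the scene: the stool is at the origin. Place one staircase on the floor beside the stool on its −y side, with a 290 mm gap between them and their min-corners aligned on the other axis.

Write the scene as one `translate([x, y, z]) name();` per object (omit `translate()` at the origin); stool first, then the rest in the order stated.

stool();
translate([0, -1616, 0]) staircase();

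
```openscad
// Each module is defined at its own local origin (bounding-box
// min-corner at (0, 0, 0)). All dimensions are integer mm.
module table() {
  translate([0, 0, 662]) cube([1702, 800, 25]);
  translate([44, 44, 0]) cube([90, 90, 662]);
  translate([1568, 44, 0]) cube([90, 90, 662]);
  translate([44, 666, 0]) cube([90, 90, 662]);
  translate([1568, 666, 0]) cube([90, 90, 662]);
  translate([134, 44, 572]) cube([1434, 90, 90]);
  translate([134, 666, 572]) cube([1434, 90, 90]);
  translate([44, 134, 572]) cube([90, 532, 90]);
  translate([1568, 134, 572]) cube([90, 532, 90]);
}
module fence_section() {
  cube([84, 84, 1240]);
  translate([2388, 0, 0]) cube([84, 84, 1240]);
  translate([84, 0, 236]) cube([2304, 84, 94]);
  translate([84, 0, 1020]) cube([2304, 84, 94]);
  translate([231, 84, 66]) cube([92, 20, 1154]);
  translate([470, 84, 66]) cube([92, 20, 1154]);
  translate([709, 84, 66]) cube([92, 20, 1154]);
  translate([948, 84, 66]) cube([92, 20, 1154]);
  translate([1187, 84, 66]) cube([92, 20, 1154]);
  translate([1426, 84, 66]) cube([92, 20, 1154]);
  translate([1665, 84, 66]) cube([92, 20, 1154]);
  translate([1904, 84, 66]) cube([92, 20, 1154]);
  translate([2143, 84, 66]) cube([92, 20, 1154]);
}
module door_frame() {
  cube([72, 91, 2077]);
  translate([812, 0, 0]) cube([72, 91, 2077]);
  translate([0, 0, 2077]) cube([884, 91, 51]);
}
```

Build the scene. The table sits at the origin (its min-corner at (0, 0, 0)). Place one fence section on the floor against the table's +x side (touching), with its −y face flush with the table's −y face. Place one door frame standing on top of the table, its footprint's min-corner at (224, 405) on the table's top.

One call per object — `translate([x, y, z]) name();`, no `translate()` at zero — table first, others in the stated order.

table();
translate([1702, 0, 0]) fence_section();
translate([224, 405, 687]) door_frame();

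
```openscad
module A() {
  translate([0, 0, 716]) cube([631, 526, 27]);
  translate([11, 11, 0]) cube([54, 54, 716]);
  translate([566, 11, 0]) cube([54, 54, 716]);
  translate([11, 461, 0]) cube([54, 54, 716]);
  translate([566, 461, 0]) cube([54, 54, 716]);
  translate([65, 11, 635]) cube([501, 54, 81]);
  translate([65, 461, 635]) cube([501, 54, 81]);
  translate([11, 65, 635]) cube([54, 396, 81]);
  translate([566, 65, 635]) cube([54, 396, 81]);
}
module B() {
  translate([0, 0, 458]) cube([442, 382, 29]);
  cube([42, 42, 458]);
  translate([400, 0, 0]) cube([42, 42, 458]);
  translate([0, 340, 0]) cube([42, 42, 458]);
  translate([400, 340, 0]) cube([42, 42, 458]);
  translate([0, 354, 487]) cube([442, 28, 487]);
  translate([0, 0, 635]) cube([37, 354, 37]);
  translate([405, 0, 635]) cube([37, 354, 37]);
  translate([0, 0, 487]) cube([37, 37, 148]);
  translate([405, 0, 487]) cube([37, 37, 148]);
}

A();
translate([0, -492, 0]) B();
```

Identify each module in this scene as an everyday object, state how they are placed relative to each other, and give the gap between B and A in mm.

The chair's nearest face is 110 mm from the table's −y face.

A is a table. B is a chair. The chair is on the floor beside the table on its −y side. The gap between the chair and the table is 110 mm.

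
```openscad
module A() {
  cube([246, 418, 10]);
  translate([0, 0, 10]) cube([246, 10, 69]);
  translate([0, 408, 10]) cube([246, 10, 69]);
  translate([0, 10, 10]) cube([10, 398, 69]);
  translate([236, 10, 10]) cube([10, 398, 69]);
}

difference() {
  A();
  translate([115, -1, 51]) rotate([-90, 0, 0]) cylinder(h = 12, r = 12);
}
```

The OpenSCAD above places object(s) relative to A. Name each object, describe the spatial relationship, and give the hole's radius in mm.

A is an open box. The open box has a circular hole through its front wall. The hole's radius is 12 mm.

The subtracted cylinder has r = 12 mm.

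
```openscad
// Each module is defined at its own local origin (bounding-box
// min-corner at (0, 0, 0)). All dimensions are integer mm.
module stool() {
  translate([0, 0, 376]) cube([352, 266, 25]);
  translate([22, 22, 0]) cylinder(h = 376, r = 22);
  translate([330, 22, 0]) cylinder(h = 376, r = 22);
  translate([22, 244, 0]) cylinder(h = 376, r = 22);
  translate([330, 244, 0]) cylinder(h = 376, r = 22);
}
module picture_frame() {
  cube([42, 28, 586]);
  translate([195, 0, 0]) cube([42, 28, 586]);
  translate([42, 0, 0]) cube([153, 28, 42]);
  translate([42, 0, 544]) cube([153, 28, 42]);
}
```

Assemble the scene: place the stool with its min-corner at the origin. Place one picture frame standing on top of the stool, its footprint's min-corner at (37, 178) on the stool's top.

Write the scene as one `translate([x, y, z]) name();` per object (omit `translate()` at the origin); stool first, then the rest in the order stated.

stool();
translate([37, 178, 401]) picture_frame();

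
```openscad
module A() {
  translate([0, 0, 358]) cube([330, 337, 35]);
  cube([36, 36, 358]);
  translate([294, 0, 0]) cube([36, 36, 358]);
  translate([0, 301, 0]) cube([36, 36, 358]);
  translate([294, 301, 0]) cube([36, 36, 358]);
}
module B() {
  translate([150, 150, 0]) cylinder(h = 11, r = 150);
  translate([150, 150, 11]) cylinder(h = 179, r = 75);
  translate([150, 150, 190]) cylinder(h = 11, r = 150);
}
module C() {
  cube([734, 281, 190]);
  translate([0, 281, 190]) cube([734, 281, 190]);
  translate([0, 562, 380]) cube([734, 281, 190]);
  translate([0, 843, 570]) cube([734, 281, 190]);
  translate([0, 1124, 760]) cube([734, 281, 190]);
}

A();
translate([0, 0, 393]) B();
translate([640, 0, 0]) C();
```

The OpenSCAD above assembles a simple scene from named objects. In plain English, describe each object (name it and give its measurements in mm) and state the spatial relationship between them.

A is a four-legged stool. The seat is 330×337 mm, 35 mm thick, top at z = 393 mm. It stands on four square legs, each 36×36 mm in cross-section, from z = 0 to the seat underside, each flush with a corner of the seat.

B is a spool: two coaxial disc flanges of radius 150 mm and thickness 11 mm, joined by a core cylinder of radius 75 mm and height 179 mm. The lower flange rests on z = 0 and the three cylinders share a vertical axis.

C is a run of 5 identical solid stair steps. Each tread is 734×281 mm and each step block is 190 mm high. Step 1 rests on the floor; step k is offset from step 1 by (k−1)×281 mm in y and (k−1)×190 mm in z.

The spool is on top of the stool. The staircase is on the floor beside the stool on its +x side.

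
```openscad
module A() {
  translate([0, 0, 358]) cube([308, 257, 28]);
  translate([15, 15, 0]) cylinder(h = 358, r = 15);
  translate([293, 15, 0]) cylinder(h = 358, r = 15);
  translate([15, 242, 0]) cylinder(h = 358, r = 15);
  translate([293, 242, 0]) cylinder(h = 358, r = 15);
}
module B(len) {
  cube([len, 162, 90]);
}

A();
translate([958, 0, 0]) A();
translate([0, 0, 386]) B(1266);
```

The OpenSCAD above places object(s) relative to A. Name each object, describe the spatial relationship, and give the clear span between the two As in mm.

Second stool starts at x = 958; first ends at x = 308; clear span = 958 − 308 = 650 mm.

A is a stool. B is a beam. A beam spans the tops of two stools. The clear span between the two stools is 650 mm.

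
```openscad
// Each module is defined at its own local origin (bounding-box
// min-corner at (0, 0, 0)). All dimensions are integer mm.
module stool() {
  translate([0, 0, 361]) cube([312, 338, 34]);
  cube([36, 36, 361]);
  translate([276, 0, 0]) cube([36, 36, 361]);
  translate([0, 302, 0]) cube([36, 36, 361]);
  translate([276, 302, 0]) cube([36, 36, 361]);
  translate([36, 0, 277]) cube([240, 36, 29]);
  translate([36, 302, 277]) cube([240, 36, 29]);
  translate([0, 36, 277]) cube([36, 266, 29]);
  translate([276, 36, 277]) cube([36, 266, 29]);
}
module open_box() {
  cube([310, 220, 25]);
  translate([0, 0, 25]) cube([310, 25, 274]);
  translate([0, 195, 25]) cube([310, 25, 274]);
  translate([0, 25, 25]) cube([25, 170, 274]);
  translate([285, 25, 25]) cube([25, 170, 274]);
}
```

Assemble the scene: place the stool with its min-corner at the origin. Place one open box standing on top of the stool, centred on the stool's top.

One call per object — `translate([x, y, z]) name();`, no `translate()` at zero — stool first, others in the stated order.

stool();
translate([1, 59, 395]) open_box();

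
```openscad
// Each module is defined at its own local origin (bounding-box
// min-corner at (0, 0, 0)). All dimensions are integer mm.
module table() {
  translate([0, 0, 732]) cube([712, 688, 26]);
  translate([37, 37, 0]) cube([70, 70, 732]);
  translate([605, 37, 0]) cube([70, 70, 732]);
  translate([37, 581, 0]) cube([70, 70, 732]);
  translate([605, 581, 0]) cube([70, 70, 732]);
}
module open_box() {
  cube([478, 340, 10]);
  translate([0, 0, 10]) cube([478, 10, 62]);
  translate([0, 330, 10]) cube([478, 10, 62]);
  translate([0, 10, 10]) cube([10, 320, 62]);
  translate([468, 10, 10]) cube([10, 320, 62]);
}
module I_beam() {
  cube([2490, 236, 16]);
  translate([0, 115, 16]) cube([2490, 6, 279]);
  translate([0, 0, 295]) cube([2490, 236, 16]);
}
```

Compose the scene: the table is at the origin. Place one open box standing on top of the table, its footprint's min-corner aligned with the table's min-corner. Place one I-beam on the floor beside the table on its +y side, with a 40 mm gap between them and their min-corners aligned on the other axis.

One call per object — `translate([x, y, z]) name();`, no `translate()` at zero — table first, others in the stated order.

table();
translate([0, 0, 758]) open_box();
translate([0, 728, 0]) I_beam();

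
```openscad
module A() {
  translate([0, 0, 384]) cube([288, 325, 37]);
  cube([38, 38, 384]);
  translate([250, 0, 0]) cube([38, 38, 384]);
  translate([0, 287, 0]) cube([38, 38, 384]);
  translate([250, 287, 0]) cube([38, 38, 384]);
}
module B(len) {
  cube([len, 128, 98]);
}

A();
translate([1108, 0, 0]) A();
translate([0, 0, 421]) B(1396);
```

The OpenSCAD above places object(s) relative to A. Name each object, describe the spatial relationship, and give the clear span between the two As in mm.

A is a stool. B is a beam. A beam spans the tops of two stools. The clear span between the two stools is 820 mm.

Second stool starts at x = 1108; first ends at x = 288; clear span = 1108 − 288 = 820 mm.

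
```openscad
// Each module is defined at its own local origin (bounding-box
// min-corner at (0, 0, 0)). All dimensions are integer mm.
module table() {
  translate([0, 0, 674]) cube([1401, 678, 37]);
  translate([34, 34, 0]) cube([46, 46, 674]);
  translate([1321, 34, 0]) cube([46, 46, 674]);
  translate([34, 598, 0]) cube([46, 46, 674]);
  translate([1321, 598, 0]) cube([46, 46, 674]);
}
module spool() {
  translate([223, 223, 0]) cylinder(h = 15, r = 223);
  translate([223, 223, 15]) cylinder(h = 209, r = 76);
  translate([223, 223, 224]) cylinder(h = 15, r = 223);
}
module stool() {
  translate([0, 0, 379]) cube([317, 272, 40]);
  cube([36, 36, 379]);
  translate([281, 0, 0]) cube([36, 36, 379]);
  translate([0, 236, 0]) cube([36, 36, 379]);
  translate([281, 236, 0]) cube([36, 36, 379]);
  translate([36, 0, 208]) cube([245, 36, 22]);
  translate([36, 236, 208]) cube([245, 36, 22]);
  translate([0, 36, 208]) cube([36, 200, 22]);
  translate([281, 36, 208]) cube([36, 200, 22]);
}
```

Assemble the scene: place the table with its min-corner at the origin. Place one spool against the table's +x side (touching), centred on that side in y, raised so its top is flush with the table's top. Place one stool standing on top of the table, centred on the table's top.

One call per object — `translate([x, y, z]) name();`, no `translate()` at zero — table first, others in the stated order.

table();
translate([1401, 116, 472]) spool();
translate([542, 203, 711]) stool();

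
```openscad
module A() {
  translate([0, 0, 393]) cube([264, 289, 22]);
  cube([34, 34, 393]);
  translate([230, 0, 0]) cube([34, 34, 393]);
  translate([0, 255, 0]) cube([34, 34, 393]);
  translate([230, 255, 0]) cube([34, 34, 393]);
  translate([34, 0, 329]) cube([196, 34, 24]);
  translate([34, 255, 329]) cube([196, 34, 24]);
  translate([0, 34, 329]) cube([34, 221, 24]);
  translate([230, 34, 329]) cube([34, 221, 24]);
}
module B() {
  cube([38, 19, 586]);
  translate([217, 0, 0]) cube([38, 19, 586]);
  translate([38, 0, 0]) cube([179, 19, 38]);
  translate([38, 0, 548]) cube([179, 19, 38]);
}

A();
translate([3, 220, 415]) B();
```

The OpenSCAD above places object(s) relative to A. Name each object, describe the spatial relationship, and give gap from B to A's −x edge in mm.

The picture frame's min-x is at 3; the stool's min-x is 0; gap = 3 mm.

A is a stool. B is a picture frame. The picture frame is on top of the stool. The gap from the picture frame to the stool's −x edge is 3 mm.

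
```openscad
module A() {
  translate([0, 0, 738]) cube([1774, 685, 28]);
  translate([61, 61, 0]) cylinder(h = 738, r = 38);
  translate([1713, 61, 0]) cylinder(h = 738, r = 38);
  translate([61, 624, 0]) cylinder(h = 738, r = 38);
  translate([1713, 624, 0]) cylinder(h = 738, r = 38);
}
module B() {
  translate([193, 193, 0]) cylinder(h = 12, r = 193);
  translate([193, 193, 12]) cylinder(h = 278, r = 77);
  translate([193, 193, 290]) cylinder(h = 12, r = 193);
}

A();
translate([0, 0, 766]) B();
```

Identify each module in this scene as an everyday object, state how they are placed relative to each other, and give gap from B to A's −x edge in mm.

A is a table. B is a spool. The spool is on top of the table. The gap from the spool to the table's −x edge is 0 mm.

The spool's min-x is at 0; the table's min-x is 0; gap = 0 mm.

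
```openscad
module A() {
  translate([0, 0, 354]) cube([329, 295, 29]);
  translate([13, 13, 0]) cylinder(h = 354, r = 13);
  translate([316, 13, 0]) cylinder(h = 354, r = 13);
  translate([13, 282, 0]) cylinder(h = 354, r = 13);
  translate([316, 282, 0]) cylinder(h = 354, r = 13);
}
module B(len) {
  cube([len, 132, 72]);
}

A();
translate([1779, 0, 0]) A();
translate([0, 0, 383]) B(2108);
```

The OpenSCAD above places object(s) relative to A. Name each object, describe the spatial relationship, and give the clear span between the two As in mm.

A is a stool. B is a beam. A beam spans the tops of two stools. The clear span between the two stools is 1450 mm.

Second stool starts at x = 1779; first ends at x = 329; clear span = 1779 − 329 = 1450 mm.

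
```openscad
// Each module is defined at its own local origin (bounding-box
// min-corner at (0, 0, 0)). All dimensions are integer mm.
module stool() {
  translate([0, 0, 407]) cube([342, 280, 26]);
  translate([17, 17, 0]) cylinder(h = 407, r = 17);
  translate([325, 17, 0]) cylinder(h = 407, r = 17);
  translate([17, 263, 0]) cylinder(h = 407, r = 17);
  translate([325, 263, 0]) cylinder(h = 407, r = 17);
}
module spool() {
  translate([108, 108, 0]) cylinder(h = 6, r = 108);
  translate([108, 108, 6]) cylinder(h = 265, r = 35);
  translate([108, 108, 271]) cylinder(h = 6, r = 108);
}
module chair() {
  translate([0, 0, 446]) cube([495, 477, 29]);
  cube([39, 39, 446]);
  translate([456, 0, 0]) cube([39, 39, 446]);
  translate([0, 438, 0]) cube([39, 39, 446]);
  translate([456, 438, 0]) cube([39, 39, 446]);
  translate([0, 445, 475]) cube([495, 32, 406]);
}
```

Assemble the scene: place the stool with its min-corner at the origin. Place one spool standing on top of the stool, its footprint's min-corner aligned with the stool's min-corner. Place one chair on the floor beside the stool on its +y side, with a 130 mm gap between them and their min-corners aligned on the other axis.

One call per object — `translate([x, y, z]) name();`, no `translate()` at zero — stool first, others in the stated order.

stool();
translate([0, 0, 433]) spool();
translate([0, 410, 0]) chair();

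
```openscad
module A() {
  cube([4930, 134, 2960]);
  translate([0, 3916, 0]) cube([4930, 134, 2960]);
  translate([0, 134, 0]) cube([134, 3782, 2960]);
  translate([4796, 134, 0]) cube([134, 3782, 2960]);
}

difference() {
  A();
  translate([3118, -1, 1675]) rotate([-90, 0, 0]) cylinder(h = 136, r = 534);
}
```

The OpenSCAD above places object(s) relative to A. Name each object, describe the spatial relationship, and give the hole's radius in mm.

A is a house frame. The house frame has a circular hole through its front wall. The hole's radius is 534 mm.

The subtracted cylinder has r = 534 mm.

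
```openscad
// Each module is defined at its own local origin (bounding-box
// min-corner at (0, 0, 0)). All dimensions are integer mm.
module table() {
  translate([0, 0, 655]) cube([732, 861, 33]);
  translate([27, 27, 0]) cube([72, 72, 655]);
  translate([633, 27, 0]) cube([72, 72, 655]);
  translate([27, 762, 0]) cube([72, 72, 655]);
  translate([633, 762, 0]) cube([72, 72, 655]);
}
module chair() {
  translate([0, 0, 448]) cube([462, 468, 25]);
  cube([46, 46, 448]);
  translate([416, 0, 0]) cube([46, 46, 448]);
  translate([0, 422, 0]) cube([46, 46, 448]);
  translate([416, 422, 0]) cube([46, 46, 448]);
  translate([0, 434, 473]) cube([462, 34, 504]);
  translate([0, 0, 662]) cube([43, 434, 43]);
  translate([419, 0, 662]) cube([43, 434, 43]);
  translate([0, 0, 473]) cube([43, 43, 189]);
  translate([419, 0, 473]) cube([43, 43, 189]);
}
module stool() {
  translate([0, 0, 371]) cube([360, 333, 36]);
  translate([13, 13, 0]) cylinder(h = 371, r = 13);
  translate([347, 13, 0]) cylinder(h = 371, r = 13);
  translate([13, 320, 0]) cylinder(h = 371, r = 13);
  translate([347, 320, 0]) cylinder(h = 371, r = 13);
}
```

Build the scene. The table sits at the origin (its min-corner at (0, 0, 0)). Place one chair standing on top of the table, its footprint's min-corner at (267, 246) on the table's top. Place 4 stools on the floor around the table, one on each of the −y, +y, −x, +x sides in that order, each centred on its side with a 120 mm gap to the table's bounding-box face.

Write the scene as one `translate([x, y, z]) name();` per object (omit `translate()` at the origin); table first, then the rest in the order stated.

table();
translate([267, 246, 688]) chair();
translate([186, -453, 0]) stool();
translate([186, 981, 0]) stool();
translate([-480, 264, 0]) stool();
translate([852, 264, 0]) stool();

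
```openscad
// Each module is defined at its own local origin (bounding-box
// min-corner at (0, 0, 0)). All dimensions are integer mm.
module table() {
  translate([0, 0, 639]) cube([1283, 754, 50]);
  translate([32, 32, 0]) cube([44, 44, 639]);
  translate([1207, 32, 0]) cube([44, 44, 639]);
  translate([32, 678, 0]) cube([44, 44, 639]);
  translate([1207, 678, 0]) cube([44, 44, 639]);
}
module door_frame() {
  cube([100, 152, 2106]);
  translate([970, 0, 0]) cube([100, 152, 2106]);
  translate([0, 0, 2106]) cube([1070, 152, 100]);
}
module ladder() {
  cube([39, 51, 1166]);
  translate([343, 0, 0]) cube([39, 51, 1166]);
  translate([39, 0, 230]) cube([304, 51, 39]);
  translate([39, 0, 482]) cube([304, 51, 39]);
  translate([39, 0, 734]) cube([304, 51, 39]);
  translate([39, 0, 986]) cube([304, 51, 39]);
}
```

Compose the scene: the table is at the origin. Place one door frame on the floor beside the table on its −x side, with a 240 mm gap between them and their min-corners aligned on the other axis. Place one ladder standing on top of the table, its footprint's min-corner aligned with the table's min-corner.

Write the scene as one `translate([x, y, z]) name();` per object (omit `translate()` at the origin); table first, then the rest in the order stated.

table();
translate([-1310, 0, 0]) door_frame();
translate([0, 0, 689]) ladder();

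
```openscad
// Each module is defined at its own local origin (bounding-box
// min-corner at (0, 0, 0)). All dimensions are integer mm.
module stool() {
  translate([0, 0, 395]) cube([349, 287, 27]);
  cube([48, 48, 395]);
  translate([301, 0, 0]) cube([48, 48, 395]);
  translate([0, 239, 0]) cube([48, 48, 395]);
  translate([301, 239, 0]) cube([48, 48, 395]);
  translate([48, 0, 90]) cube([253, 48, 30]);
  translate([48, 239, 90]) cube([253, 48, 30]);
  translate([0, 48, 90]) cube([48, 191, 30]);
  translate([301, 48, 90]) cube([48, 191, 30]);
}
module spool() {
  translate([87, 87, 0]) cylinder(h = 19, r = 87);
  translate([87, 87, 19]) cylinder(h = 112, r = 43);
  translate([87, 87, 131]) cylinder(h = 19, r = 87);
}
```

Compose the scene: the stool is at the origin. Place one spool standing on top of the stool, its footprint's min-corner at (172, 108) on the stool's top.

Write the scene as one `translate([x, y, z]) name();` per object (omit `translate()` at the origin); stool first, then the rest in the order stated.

stool();
translate([172, 108, 422]) spool();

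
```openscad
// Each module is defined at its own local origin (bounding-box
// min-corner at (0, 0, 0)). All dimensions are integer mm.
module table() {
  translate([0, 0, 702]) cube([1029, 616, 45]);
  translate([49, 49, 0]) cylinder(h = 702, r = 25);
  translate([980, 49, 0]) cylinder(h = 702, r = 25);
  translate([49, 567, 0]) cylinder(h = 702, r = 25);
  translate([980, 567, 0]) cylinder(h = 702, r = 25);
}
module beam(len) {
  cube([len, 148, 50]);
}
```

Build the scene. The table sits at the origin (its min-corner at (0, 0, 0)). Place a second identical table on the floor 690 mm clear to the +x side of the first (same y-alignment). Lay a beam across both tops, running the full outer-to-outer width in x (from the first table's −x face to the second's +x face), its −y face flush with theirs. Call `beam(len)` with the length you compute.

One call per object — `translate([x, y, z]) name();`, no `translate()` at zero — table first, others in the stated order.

table();
translate([1719, 0, 0]) table();
translate([0, 0, 747]) beam(2748);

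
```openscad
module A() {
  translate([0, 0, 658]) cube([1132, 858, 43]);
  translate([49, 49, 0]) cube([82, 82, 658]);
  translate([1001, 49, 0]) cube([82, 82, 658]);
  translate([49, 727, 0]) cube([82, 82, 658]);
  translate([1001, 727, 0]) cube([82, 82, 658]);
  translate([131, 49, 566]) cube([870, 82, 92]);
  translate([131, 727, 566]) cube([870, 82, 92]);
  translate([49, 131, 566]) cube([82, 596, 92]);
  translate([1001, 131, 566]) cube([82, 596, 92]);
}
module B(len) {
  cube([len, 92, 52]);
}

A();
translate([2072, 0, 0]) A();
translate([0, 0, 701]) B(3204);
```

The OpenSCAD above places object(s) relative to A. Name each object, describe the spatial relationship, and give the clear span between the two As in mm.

Second table starts at x = 2072; first ends at x = 1132; clear span = 2072 − 1132 = 940 mm.

A is a table. B is a beam. A beam spans the tops of two tables. The clear span between the two tables is 940 mm.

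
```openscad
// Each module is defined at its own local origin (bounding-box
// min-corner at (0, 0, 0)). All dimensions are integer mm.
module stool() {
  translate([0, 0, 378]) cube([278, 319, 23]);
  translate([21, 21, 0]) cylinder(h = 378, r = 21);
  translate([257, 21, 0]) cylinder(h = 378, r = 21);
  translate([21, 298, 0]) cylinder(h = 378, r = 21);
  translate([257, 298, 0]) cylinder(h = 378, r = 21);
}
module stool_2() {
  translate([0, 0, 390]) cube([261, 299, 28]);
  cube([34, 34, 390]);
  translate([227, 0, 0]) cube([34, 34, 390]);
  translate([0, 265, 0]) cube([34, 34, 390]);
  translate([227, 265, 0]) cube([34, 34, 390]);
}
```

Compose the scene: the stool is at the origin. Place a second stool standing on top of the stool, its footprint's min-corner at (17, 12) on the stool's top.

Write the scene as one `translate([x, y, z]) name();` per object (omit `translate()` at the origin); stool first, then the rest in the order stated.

stool();
translate([17, 12, 401]) stool_2();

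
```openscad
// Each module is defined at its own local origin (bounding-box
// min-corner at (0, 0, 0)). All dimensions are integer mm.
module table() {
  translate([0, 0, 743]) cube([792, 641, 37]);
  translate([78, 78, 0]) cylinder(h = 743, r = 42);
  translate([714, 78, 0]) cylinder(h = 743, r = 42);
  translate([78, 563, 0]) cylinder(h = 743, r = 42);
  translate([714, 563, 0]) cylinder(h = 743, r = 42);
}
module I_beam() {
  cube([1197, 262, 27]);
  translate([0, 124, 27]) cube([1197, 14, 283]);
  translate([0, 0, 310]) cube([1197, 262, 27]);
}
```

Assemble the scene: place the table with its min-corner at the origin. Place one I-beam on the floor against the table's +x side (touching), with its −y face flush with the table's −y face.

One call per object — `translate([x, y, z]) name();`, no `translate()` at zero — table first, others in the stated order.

table();
translate([792, 0, 0]) I_beam();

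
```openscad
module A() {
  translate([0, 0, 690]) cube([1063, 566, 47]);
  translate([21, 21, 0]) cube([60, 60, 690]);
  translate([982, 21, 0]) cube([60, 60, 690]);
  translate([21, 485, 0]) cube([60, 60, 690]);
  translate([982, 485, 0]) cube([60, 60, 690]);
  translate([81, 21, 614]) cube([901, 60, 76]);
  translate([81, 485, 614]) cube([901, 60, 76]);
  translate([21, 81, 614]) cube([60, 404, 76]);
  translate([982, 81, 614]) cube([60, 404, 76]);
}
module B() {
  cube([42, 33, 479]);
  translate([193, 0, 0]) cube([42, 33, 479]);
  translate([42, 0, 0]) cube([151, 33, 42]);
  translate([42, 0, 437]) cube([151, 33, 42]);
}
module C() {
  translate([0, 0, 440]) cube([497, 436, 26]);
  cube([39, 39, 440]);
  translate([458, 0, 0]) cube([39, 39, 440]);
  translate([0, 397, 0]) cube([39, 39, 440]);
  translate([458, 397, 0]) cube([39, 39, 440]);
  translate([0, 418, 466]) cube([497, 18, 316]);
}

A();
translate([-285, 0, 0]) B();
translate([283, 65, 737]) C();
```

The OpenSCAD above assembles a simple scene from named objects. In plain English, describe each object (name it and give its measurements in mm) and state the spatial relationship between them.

A is a rectangular dining table. The top is 1063×566×47 mm with its upper surface at z = 737 mm. It stands on four 60×60 mm square legs, each inset 21 mm from the nearest pair of top edges, running from the floor to the underside of the top. Four apron rails, 60 mm thick and 76 mm tall, run between adjacent legs with their top edges flush with the underside of the top and their outer faces flush with the legs' outer faces.

B is a rectangular picture frame lying in the x–z plane (depth along y). The opening is 151 mm wide (x) by 395 mm tall (z), surrounded by a border 42 mm wide on all four sides. The frame is 33 mm deep and is made of two full-height vertical stiles with two horizontal rails fitted between them.

C is a chair: 497×436 mm seat, 26 mm thick, top at z = 466 mm, on four 39 mm square corner legs flush with the seat edges. A 18 mm thick backrest slab spans the full seat width, extending 316 mm above the seat top, its back face flush with the seat's +y edge.

The picture frame is on the floor beside the table on its −x side. The chair is on top of the table, centred.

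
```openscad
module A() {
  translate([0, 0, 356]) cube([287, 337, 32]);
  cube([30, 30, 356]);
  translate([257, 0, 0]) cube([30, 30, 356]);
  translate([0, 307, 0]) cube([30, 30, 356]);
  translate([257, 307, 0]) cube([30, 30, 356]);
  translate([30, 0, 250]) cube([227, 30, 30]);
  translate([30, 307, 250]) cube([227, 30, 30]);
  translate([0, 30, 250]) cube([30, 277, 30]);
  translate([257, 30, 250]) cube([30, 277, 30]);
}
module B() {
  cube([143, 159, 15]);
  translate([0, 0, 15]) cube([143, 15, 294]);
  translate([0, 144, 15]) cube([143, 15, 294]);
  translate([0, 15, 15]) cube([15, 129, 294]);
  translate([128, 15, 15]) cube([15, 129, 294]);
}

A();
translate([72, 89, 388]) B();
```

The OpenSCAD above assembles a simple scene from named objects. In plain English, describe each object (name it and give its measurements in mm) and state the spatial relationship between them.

A is a four-legged stool. The seat is 287×337 mm, 32 mm thick, top at z = 388 mm. It stands on four square legs, each 30×30 mm in cross-section, from z = 0 to the seat underside, each flush with a corner of the seat. Four stretchers, 30 mm wide and 30 mm tall, connect adjacent legs with their undersides at z = 250 mm, each running between the inner faces of the legs it joins and aligned with the legs' outer faces on the other axis.

B is an open-topped rectangular box: outside dimensions 143×159×309 mm, with a uniform wall and base thickness of 15 mm. The base is a full 143×159 slab on the floor; four walls sit on top of the base. The front and back walls (the −y and +y sides) span the full width; the two side walls fit between them.

The open box is on top of the stool, centred.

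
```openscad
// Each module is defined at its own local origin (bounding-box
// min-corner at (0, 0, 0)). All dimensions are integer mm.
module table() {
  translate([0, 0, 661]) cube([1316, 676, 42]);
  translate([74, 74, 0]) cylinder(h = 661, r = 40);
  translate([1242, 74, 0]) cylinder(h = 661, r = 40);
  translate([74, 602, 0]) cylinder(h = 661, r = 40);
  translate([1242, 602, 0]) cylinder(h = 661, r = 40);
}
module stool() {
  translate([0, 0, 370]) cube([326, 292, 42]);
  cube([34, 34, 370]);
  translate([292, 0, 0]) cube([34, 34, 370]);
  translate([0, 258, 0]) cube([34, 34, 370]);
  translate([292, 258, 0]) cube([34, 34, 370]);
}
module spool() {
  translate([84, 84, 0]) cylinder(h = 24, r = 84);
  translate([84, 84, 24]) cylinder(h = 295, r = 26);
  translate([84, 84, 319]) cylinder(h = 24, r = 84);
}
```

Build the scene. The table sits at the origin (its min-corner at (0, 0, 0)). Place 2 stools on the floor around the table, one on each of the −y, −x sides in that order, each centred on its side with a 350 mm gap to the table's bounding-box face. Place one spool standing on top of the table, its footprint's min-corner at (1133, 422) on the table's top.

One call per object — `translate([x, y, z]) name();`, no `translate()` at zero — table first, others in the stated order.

table();
translate([495, -642, 0]) stool();
translate([-676, 192, 0]) stool();
translate([1133, 422, 703]) spool();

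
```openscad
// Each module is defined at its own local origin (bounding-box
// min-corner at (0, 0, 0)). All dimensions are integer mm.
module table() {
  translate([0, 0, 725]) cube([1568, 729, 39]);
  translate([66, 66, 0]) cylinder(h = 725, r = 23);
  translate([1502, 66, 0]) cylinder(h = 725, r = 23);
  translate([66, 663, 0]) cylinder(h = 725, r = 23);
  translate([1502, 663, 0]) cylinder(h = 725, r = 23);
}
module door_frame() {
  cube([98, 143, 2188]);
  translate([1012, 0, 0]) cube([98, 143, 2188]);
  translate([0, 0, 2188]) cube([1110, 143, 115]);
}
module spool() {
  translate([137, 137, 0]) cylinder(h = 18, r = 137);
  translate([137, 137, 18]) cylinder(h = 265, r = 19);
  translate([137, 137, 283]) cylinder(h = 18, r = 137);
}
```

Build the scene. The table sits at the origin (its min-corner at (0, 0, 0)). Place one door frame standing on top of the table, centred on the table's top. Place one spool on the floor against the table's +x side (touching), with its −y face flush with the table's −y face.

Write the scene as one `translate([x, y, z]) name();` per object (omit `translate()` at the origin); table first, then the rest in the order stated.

table();
translate([229, 293, 764]) door_frame();
translate([1568, 0, 0]) spool();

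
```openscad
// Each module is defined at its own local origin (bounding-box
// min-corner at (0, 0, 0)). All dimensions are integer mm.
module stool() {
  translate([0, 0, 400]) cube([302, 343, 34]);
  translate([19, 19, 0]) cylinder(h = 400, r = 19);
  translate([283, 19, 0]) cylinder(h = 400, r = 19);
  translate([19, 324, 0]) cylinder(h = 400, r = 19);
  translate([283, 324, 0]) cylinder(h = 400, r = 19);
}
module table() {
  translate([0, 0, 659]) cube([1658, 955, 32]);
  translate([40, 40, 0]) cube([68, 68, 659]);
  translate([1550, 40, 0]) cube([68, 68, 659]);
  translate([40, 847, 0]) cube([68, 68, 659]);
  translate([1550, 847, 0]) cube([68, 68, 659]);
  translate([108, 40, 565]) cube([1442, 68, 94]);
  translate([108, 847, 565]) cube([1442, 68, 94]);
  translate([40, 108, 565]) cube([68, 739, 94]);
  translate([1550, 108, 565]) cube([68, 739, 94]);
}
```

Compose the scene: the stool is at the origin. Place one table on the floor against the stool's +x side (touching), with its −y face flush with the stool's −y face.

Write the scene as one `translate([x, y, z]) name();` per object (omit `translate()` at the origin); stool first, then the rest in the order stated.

stool();
translate([302, 0, 0]) table();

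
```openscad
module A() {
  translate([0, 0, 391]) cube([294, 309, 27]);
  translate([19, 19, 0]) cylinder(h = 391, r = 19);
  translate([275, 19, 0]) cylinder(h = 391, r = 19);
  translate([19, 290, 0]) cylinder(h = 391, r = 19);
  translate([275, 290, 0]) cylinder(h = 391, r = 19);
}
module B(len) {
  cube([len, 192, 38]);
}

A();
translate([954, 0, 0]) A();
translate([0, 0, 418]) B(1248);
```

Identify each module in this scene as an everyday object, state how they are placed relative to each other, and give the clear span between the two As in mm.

Second stool starts at x = 954; first ends at x = 294; clear span = 954 − 294 = 660 mm.

A is a stool. B is a beam. A beam spans the tops of two stools. The clear span between the two stools is 660 mm.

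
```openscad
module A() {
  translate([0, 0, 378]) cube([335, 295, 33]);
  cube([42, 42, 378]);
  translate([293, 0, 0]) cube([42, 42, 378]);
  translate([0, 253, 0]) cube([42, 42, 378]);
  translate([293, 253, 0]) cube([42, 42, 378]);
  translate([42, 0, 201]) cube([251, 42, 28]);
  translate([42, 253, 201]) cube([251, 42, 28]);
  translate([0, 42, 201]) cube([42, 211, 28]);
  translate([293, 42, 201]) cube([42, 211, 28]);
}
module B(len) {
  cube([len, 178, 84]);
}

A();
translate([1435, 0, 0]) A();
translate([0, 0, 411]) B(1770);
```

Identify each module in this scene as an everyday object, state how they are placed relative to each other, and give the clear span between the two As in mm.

A is a stool. B is a beam. A beam spans the tops of two stools. The clear span between the two stools is 1100 mm.

Second stool starts at x = 1435; first ends at x = 335; clear span = 1435 − 335 = 1100 mm.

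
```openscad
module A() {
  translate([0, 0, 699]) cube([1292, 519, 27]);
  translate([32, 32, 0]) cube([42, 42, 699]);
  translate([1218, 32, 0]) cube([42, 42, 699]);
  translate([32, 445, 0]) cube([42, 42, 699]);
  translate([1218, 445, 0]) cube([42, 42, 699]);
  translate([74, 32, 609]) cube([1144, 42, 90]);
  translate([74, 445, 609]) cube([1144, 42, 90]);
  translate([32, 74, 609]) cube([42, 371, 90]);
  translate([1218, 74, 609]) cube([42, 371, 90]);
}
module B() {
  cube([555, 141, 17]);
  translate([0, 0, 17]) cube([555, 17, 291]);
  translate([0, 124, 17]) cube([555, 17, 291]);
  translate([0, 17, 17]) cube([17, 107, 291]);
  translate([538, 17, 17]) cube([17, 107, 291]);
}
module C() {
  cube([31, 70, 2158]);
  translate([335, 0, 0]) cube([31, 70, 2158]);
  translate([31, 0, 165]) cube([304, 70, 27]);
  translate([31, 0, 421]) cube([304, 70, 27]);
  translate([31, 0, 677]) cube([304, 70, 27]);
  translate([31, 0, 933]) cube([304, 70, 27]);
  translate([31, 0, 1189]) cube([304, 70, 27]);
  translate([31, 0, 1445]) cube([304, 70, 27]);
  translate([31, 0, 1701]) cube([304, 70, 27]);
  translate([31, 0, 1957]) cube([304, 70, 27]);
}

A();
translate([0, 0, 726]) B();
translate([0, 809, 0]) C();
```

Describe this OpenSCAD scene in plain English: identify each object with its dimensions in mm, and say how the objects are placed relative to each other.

A is a table: top 1292 mm (x) × 519 mm (y), 27 mm thick, upper face at z = 726 mm, on four 42×42 mm square legs, each inset 32 mm from the nearest pair of top edges, running from z = 0 to the bottom of the top. Four apron rails, 42 mm thick and 90 mm tall, run between adjacent legs with their top edges flush with the underside of the top and their outer faces flush with the legs' outer faces.

B is an open storage box with external size 555×141×308 mm and wall thickness 17 mm (the base is also 17 mm thick). The base covers the whole footprint; the four walls stand on the base, with the y-facing walls full-width and the x-facing walls fitting between their inner faces.

C is a wooden ladder with two side rails of 31×70 mm section and 2158 mm height, set 366 mm apart overall. Between them run 8 rectangular rungs (70 mm deep, 27 mm thick), front faces flush with the rails' −y face. The bottom of the first rung is 165 mm above the floor and each subsequent rung is 256 mm higher than the one below.

The open box is on top of the table. The ladder is on the floor beside the table on its +y side.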